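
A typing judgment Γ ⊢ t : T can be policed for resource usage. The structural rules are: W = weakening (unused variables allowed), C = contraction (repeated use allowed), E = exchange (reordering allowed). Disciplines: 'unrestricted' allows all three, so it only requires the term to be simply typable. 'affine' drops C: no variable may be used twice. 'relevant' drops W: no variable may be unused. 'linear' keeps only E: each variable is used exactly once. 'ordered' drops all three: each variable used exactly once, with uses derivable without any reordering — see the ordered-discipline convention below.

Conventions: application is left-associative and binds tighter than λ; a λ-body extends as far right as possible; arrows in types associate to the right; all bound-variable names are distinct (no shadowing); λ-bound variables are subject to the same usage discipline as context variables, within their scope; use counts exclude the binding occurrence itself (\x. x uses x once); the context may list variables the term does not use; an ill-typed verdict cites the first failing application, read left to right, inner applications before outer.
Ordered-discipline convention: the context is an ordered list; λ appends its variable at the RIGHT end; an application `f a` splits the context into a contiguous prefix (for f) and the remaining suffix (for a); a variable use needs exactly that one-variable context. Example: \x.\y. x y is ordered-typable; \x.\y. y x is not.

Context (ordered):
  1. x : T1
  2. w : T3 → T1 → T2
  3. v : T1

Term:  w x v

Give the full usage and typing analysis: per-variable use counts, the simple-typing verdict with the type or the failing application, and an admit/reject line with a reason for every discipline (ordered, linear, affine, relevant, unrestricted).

variable uses: x=1, w=1, v=1
use order (left to right): w, x, v
typing: ill-typed: a function awaiting T3 gets T1
ordered: ✗ — a type mismatch blocks all five
linear: ✗ — the type mismatch rejects it
affine: ✗ — not simply typable
relevant: ✗ — fails simple typing
unrestricted: ✗ — a type mismatch blocks all five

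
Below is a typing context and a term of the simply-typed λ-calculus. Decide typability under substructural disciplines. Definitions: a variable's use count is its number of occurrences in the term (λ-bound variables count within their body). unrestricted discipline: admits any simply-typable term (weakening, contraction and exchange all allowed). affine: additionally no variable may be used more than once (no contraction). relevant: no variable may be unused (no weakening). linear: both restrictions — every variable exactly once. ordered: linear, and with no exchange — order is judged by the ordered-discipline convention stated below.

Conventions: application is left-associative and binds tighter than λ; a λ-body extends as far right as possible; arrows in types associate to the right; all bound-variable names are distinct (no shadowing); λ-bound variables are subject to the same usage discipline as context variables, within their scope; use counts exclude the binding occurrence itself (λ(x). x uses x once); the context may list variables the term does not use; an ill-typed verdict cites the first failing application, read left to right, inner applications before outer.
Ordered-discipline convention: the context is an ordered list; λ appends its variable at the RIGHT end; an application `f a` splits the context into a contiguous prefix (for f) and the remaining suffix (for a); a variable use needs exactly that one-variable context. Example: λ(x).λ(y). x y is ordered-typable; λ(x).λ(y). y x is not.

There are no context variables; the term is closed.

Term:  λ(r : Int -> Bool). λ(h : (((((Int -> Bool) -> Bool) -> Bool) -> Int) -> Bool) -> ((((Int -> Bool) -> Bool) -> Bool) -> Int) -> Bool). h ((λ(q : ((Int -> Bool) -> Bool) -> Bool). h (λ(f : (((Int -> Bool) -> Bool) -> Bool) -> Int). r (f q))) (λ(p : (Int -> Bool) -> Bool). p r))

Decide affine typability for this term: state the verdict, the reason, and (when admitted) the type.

no — r ×2, h ×2 used more than once (contraction)
use counts: r (λ-bound) ×2; h (λ-bound) ×2; q (λ-bound) ×1; f (λ-bound) ×1; p (λ-bound) ×1
left-to-right use order: h, h, r, f, q, p, r
typing: well-typed — term : (Int -> Bool) -> ((((((Int -> Bool) -> Bool) -> Bool) -> Int) -> Bool) -> ((((Int -> Bool) -> Bool) -> Bool) -> Int) -> Bool) -> ((((Int -> Bool) -> Bool) -> Bool) -> Int) -> Bool
all disciplines: ordered ✗, linear ✗, affine ✗, relevant ✓, unrestricted ✓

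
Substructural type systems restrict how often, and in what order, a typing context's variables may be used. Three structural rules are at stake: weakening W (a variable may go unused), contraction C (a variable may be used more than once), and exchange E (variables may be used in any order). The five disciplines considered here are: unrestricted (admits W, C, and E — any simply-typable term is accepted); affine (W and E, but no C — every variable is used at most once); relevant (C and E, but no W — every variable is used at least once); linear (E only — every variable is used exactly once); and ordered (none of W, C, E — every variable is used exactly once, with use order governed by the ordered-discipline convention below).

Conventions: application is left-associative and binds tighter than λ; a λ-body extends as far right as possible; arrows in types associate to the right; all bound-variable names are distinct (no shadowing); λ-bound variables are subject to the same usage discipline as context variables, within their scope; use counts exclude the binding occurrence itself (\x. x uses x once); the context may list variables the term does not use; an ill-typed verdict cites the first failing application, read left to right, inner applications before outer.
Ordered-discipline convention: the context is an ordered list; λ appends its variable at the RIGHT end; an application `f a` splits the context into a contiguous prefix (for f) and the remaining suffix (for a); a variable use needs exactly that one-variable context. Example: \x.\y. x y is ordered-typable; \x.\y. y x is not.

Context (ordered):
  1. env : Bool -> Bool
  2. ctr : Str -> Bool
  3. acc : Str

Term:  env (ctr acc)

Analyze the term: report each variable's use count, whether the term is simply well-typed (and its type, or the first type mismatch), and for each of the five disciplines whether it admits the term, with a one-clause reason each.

use counts: env: 1; ctr: 1; acc: 1
order of uses: env, ctr, acc
typing: ✓ — Bool
ordered: ✓, one use each (env, ctr, acc); ordered split holds
linear: ✓, single use per variable (env, ctr, acc)
affine: ✓, no duplicate uses among env, ctr, acc
relevant: ✓, none of env, ctr, acc goes unused
unrestricted: ✓, typability at Bool is all that's needed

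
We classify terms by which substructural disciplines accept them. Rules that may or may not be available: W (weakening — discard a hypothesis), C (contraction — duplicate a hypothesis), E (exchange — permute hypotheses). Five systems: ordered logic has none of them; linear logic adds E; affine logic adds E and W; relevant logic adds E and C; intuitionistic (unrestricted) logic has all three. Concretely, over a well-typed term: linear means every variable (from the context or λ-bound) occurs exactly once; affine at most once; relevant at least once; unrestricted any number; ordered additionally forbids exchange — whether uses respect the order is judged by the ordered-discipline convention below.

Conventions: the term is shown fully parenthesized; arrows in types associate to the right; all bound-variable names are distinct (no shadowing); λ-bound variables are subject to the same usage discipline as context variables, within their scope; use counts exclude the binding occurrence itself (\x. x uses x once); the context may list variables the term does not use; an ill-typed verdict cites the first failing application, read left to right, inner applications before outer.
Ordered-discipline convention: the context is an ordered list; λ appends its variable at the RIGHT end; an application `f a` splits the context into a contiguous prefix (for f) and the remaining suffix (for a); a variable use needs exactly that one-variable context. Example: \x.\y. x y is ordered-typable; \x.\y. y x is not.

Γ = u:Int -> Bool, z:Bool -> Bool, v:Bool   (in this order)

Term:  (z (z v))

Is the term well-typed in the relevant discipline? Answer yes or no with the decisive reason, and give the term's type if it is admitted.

no — unused: u — weakening required
counts: u: 0×; z: 2×; v: 1×
use order (left to right): z, z, v
typing: well-typed — term : Bool
across the five disciplines: ordered ✗ | linear ✗ | affine ✗ | relevant ✗ | unrestricted ✓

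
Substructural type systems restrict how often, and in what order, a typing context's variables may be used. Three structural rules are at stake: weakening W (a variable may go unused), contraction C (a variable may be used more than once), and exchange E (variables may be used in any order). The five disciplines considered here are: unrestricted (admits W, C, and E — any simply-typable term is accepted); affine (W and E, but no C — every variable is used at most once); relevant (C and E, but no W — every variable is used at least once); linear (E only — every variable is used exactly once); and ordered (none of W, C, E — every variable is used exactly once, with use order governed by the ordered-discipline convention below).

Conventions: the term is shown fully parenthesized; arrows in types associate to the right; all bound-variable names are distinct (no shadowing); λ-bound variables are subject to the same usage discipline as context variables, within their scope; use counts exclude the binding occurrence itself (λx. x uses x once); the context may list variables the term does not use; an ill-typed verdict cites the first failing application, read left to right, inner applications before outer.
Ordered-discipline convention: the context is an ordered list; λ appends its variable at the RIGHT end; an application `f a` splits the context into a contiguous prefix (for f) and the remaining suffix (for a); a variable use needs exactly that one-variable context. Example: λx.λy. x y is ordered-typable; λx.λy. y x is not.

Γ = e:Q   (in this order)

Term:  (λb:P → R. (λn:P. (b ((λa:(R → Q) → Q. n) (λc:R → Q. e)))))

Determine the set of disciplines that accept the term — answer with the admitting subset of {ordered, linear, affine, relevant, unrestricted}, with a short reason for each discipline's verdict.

accepted by: affine, unrestricted
usage: e: 1×; b [bound]: 1×; n [bound]: 1×; a [bound]: 0×; c [bound]: 0×
use order (left to right): b, n, e
typing: ✓ — (P → R) → P → R
ordered: ✗, unused: a, c — weakening required
linear: ✗, unused: a, c — weakening required
affine: ✓, none of e, b, n, a, c used more than once
relevant: ✗, unused: a, c — weakening required
unrestricted: ✓, simply typable at (P → R) → P → R; W, C, E all held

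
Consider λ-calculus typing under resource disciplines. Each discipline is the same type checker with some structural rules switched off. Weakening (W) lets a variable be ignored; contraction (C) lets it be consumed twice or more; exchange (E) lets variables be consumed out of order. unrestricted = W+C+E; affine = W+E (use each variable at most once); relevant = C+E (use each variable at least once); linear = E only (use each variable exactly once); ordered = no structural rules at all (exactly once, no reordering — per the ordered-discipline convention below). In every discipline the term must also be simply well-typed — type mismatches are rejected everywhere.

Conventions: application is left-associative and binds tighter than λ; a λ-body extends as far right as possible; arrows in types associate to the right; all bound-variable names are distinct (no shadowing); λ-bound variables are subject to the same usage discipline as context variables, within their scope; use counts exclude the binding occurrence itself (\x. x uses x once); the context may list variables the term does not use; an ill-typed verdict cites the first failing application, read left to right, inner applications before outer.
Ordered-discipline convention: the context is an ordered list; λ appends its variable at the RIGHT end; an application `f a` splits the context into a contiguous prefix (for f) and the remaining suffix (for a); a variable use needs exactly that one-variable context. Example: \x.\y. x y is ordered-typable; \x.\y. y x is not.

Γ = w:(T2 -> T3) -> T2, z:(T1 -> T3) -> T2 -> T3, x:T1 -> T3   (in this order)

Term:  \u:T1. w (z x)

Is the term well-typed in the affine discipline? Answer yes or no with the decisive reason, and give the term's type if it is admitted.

yes — no duplicate uses among w, z, x, u; term : T1 -> T2
usage: w: 1×; z: 1×; x: 1×; u (bound): 0×
uses in reading order: w, z, x
typing: the term checks, with type T1 -> T2
all disciplines: ordered ✗ | linear ✗ | affine ✓ | relevant ✗ | unrestricted ✓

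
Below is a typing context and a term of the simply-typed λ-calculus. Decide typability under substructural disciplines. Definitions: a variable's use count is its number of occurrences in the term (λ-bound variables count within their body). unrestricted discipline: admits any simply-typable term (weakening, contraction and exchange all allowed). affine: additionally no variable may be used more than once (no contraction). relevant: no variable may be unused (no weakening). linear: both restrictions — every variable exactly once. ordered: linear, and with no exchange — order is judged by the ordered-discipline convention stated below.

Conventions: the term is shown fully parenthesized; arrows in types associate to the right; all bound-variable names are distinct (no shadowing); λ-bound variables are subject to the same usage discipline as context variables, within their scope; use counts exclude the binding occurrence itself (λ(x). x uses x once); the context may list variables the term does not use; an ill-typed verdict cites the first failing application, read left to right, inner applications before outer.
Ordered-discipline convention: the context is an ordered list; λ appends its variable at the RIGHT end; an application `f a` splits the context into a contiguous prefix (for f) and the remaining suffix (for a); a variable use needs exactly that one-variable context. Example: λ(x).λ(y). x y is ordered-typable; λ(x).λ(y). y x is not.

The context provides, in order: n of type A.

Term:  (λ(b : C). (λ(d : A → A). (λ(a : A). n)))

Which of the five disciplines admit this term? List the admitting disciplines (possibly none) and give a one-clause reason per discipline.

admitting disciplines: affine, unrestricted
variable uses: n ×1, b (λ-bound) ×0, d (λ-bound) ×0, a (λ-bound) ×0
order of uses: n
typing: well-typed at C → (A → A) → A → A
ordered ✗ (b, d, a left unused)
linear ✗ (b, d, a left unused)
affine ✓ (at most one use each (n, b, d, a))
relevant ✗ (b, d, a left unused)
unrestricted ✓ (typability at C → (A → A) → A → A is all that's needed)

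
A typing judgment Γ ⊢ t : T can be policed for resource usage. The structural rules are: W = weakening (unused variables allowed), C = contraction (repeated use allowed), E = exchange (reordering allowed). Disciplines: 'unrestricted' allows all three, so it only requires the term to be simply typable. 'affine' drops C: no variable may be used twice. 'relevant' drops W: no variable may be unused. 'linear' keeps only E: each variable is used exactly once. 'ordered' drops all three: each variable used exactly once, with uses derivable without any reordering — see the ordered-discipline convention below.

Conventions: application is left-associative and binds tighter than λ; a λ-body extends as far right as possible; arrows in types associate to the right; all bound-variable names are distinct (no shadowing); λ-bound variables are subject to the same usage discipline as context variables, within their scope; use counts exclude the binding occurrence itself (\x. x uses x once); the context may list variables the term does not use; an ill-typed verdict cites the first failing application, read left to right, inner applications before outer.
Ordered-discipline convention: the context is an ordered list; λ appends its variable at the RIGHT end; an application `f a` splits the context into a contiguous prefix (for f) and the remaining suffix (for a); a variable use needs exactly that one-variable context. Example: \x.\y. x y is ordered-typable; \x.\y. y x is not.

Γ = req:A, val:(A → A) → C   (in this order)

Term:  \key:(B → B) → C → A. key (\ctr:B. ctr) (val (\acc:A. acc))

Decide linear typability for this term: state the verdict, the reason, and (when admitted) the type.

no — needs weakening: req unused
usage: req=0; val=1; key (bound)=1; ctr (bound)=1; acc (bound)=1
left-to-right use order: key, ctr, val, acc
typing: well-typed — term : ((B → B) → C → A) → A
across the five disciplines: ordered ✗ · linear ✗ · affine ✓ · relevant ✗ · unrestricted ✓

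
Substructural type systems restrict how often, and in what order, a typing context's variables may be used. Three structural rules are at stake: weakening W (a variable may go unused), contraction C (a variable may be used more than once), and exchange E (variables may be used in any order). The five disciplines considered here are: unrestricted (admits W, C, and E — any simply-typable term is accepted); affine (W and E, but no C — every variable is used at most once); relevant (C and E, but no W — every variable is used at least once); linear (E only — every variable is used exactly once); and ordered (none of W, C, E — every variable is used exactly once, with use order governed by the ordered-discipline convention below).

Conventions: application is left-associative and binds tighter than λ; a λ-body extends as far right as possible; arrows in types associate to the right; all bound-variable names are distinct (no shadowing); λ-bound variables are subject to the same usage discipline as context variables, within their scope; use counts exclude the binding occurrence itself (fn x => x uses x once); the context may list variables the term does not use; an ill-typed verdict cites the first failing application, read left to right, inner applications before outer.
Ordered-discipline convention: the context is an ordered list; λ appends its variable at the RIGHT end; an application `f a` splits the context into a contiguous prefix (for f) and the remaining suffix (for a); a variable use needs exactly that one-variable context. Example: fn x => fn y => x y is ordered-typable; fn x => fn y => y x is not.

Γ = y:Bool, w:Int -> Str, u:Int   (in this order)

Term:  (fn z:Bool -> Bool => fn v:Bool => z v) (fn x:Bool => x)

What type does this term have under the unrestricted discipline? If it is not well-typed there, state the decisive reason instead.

term : Bool -> Bool
use counts: y=0, w=0, u=0, z [bound]=1, v [bound]=1, x [bound]=1
uses in reading order: z, v, x
typing: the term checks, with type Bool -> Bool
across the five disciplines: ordered ✗ · linear ✗ · affine ✓ · relevant ✗ · unrestricted ✓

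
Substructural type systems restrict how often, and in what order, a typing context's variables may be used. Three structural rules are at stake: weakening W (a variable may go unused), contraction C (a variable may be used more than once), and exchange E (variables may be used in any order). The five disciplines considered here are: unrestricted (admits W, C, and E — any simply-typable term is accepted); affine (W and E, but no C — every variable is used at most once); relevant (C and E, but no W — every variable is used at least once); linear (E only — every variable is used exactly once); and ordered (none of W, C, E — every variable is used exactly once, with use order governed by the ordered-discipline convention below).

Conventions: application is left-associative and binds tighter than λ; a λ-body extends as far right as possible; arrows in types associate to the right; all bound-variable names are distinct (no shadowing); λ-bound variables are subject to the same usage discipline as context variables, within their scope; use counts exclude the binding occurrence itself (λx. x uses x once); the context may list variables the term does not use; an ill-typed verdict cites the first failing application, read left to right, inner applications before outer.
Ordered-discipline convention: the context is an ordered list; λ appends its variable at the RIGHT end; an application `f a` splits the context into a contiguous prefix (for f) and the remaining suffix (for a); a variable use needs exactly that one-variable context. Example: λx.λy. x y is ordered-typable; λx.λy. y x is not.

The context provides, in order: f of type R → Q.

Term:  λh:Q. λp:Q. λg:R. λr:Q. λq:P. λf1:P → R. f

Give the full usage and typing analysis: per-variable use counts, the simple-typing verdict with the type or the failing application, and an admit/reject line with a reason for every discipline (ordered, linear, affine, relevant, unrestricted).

usage: f=1; h [bound]=0; p [bound]=0; g [bound]=0; r [bound]=0; q [bound]=0; f1 [bound]=0
order of uses: f
typing: ✓ — Q → Q → R → Q → P → (P → R) → R → Q
ordered: ✗ — h, p, g, r, q, f1 left unused
linear: ✗ — h, p, g, r, q, f1 left unused
affine: ✓ — at most one use each (f, h, p, g, r, q, f1)
relevant: ✗ — h, p, g, r, q, f1 left unused
unrestricted: ✓ — well-typed at Q → Q → R → Q → P → (P → R) → R → Q; no restrictions here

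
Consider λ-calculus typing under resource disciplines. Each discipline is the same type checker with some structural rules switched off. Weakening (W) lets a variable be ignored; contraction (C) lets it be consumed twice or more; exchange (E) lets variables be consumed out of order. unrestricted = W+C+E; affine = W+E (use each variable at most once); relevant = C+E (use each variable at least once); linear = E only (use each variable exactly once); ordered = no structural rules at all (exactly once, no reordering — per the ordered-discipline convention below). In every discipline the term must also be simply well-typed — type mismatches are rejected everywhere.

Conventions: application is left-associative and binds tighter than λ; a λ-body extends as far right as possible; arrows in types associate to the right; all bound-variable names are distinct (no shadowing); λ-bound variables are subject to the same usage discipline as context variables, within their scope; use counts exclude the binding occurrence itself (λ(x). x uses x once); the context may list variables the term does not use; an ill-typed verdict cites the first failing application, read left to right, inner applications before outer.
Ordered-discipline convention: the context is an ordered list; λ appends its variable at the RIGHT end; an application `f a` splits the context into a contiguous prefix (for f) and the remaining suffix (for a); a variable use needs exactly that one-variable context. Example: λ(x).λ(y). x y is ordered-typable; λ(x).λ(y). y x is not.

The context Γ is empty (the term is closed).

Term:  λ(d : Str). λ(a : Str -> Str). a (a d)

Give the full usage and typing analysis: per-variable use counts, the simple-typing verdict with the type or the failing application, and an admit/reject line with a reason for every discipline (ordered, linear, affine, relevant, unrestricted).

use counts: d (bound): 1, a (bound): 2
uses in reading order: a, a, d
typing: the term checks, with type Str -> (Str -> Str) -> Str
ordered: ✗, a ×2 used more than once (contraction)
linear: ✗, a ×2 used more than once (contraction)
affine: ✗, a ×2 used more than once (contraction)
relevant: ✓, at least one use each (d, a)
unrestricted: ✓, simply typable at Str -> (Str -> Str) -> Str; W, C, E all held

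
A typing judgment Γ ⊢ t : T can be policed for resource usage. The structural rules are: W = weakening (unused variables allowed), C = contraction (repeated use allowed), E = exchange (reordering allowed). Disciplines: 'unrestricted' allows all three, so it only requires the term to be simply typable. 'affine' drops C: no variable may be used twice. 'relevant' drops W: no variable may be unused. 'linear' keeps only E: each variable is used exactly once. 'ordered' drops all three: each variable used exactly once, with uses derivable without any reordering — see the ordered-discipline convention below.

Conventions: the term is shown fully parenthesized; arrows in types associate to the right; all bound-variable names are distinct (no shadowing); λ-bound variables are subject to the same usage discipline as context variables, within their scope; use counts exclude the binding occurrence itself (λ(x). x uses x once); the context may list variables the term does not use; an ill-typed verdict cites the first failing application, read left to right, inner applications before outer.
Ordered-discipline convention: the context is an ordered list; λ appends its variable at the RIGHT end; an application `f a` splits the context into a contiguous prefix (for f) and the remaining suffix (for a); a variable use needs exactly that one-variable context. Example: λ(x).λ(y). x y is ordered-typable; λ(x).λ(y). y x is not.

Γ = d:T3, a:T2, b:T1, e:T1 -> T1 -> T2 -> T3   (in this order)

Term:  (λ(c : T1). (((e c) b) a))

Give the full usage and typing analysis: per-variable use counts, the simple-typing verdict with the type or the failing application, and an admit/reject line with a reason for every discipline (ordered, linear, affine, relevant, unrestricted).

use counts: d: 0×, a: 1×, b: 1×, e: 1×, c (bound): 1×
use order (left to right): e, c, b, a
typing: well-typed — term : T1 -> T3
ordered: ✗ — d left unused
linear: ✗ — d left unused
affine: ✓ — at most one use each (d, a, b, e, c)
relevant: ✗ — d left unused
unrestricted: ✓ — type-checks (T1 -> T3) and nothing is barred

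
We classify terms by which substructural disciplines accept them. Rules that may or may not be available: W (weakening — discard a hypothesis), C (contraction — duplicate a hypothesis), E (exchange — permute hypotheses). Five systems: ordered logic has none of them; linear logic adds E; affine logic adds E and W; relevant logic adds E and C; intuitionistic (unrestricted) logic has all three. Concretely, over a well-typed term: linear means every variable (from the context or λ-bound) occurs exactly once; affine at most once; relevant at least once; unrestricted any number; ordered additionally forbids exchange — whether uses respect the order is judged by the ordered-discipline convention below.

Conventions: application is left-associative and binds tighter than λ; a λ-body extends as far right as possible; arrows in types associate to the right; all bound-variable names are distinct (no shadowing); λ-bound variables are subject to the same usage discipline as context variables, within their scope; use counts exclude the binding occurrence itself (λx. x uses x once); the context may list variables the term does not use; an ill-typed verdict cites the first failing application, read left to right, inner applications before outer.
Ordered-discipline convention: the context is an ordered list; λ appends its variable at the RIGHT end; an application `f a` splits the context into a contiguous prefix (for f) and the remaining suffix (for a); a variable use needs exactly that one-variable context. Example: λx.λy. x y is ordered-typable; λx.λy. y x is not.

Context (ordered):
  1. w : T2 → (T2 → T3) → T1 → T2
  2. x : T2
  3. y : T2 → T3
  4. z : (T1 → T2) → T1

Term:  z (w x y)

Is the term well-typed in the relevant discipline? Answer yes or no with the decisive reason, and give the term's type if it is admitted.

yes — at least one use each (w, x, y, z); term : T1
use counts: w=1, x=1, y=1, z=1
order of uses: z, w, x, y
typing: the term checks, with type T1
across the five disciplines: ordered ✗ · linear ✓ · affine ✓ · relevant ✓ · unrestricted ✓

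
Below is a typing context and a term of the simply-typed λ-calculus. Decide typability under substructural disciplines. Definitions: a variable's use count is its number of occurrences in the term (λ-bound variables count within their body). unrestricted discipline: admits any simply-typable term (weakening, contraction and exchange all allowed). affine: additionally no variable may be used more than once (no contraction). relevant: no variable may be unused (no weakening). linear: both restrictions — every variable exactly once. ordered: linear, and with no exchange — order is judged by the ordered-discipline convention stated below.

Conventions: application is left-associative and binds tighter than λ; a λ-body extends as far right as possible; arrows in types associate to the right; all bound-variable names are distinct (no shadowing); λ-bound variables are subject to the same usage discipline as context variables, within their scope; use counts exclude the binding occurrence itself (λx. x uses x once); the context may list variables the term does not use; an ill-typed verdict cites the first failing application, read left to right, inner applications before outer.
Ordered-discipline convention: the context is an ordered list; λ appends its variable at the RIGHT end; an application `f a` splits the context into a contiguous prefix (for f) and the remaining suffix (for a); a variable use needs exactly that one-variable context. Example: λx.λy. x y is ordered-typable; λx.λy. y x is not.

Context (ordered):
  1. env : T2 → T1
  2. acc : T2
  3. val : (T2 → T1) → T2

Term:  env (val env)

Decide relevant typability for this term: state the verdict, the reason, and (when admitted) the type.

no — needs weakening: acc unused
counts: env ×2, acc ×0, val ×1
use order (left to right): env, val, env
typing: well-typed — term : T1
across the five disciplines: ordered ✗, linear ✗, affine ✗, relevant ✗, unrestricted ✓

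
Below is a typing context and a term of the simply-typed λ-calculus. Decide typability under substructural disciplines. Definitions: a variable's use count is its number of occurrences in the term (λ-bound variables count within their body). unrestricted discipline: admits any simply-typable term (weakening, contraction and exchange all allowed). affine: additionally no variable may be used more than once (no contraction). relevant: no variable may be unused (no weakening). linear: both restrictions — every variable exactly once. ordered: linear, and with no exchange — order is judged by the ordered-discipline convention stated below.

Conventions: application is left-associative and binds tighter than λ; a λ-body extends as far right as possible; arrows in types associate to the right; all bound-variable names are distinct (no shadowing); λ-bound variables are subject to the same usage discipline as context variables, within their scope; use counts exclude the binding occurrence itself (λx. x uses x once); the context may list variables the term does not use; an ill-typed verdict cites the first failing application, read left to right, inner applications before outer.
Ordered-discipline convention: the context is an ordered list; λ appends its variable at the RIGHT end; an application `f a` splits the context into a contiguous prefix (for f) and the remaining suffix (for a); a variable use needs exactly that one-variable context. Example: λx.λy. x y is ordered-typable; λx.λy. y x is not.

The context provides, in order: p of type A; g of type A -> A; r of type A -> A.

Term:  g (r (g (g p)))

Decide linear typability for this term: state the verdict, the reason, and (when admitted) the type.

no — g ×3 used more than once (contraction)
counts: p: 1, g: 3, r: 1
uses in reading order: g, r, g, g, p
typing: well-typed at A
summary: ordered ✗; linear ✗; affine ✗; relevant ✓; unrestricted ✓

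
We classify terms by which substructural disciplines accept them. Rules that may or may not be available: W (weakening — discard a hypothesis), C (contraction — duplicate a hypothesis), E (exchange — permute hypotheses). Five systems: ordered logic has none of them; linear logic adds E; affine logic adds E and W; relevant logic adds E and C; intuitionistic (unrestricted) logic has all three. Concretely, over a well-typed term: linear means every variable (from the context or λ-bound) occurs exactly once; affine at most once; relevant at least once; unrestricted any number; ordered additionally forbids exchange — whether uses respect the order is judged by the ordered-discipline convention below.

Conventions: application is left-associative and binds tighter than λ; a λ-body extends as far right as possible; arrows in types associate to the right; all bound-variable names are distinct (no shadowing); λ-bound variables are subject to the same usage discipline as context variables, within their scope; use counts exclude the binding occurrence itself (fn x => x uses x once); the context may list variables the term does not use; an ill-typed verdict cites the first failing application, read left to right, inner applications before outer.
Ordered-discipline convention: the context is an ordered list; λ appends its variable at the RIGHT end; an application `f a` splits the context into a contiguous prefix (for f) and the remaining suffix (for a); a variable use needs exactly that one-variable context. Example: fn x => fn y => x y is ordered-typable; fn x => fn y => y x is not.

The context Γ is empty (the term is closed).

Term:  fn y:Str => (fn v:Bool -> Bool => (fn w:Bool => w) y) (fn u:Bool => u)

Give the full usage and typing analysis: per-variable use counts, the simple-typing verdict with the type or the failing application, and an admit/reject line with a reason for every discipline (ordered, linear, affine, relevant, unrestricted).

counts: y (λ-bound): 1×, v (λ-bound): 0×, w (λ-bound): 1×, u (λ-bound): 1×
left-to-right use order: w, y, u
typing: ill-typed: argument of type Str where Bool is required
ordered ✗ (fails simple typing)
linear ✗ (a type mismatch blocks all five)
affine ✗ (the type mismatch rejects it)
relevant ✗ (not simply typable)
unrestricted ✗ (fails simple typing)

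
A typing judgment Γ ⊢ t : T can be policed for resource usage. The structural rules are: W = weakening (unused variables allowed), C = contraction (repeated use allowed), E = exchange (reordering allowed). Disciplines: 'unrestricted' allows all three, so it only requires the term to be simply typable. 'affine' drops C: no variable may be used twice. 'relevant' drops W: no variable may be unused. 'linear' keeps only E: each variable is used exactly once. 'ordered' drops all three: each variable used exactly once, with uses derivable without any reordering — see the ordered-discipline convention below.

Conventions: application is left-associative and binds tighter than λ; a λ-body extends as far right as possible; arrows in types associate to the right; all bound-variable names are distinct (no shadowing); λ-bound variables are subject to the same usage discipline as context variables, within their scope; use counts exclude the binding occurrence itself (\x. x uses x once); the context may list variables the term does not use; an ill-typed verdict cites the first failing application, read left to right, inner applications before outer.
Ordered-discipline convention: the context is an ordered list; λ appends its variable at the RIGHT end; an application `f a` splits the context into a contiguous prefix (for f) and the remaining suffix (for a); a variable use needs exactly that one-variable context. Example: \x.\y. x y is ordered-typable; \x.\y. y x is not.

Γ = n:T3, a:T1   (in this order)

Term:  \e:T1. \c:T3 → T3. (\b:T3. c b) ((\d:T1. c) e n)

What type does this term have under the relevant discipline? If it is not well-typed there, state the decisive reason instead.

not well-typed under relevant — unused: a, d — weakening required
usage: n: 1; a: 0; e [bound]: 1; c [bound]: 2; b [bound]: 1; d [bound]: 0
uses in reading order: c, b, c, e, n
typing: ✓ — T1 → (T3 → T3) → T3
across the five disciplines: ordered ✗, linear ✗, affine ✗, relevant ✗, unrestricted ✓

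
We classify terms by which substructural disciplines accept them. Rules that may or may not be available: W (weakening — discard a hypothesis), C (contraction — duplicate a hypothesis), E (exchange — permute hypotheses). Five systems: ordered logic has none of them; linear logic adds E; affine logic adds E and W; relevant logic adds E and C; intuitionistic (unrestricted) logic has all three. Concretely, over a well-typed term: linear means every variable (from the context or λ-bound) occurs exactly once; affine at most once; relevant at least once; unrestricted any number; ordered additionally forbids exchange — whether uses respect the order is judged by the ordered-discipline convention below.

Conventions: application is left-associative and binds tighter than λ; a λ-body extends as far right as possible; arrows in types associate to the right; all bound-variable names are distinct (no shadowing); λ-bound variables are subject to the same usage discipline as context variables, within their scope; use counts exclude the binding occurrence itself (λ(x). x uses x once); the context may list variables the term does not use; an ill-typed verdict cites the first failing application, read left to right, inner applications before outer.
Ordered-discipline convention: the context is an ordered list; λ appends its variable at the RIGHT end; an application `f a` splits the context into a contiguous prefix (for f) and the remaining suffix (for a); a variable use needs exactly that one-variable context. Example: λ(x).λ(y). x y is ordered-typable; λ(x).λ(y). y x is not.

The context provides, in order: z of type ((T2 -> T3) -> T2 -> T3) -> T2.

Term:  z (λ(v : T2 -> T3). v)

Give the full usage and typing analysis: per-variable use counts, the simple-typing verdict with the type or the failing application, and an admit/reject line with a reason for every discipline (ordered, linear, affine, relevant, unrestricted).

usage: z=1, v (λ-bound)=1
left-to-right use order: z, v
typing: the term checks, with type T2
ordered: ✓, one use each (z, v); ordered split holds
linear: ✓, each of z, v used exactly once
affine: ✓, at most one use each (z, v)
relevant: ✓, every one of z, v appears
unrestricted: ✓, well-typed at T2; no restrictions here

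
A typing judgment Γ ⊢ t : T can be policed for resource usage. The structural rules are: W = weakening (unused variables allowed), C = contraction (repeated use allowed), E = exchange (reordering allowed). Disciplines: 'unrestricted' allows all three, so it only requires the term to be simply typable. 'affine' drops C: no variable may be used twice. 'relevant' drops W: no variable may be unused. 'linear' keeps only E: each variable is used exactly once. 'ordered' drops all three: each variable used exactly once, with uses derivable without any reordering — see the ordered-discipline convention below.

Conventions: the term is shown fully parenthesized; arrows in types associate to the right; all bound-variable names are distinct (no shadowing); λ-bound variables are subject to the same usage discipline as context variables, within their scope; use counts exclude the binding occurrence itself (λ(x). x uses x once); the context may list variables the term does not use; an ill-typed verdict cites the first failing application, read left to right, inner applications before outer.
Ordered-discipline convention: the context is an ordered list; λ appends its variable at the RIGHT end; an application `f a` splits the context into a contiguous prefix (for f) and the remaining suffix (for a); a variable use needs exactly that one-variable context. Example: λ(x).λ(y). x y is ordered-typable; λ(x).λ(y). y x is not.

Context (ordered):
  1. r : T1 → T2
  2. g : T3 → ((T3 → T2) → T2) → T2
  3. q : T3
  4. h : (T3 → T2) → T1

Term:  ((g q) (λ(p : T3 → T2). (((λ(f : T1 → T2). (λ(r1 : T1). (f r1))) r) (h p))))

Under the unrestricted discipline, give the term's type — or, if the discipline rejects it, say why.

term : T2
variable uses: r=1, g=1, q=1, h=1, p (bound)=1, f (bound)=1, r1 (bound)=1
uses in reading order: g, q, f, r1, r, h, p
typing: well-typed — term : T2
per-discipline verdicts: ordered ✗, linear ✓, affine ✓, relevant ✓, unrestricted ✓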